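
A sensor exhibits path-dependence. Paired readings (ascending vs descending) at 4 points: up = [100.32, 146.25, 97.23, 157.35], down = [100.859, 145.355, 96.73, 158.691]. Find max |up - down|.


|100.32 - 100.859| = 0.5390
|146.25 - 145.355| = 0.8950
|97.23 - 96.73| = 0.5000
|157.35 - 158.691| = 1.3410
hysteresis = max(diffs) = 1.3410

1.3410


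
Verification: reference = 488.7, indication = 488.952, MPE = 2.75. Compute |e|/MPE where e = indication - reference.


e = indication - reference = 488.952 - 488.7 = 0.2520
|e| = 0.2520
ratio = |e| / MPE = 0.2520 / 2.75
ratio = 0.0916

0.0916


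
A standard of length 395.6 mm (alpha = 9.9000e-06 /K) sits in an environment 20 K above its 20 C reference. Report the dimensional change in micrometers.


dL = L * alpha * dT
= 395.6 * 9.9000e-06 * 20
= 0.0783288 mm
dL_um = 0.0783288 * 1000 = 78.3288 um

78.3288


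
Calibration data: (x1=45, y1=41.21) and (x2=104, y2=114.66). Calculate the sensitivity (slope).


slope = (y2 - y1) / (x2 - x1)
= (114.66 - 41.21) / (104 - 45)
= 73.4500 / 59
= 1.2449

1.2449


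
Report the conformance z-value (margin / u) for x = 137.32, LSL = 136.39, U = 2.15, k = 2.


u = U / k = 2.15 / 2 = 1.075
margin = |LSL - x| = |136.39 - 137.32| = 0.93
z = margin / u = 0.93 / 1.075
z = 0.8651

0.8651


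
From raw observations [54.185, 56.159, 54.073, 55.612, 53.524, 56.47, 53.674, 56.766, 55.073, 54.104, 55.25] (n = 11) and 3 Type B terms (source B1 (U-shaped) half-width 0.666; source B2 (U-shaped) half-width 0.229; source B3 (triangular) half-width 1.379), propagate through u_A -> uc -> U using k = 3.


mean = (54.185 + 56.159 + 54.073 + 55.612 + 53.524 + 56.47 + 53.674 + 56.766 + 55.073 + 54.104 + 55.25) / 11 = 54.99
s = sqrt(sum((x - mean)^2)/(n-1)) = 1.154445
u_A = s / sqrt(n) = 1.154445 / sqrt(11) = 0.34807826
u_B1 = 0.666 / sqrt(2) = 0.47093312
u_B2 = 0.229 / sqrt(2) = 0.16192745
u_B3 = 1.379 / sqrt(6) = 0.56297439
uc = sqrt(0.34807826^2 + 0.47093312^2 + 0.16192745^2 + 0.56297439^2) = 0.82830981
U = k * uc = 3 * 0.82830981
U = 2.4849

2.4849


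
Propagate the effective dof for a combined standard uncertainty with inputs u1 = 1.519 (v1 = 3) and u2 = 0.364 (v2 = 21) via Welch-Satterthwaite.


uc = sqrt(u1^2 + u2^2) = sqrt(1.519^2 + 0.364^2) = 1.5620042
v_eff = uc^4 / (u1^4/v1 + u2^4/v2)
= 1.5620042^4 / (1.519^4/3 + 0.364^4/21)
= 5.9529028 / 1.7754742
v_eff = 3.3529

3.3529


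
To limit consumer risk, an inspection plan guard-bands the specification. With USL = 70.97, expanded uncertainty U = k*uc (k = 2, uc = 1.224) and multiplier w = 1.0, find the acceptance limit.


U = k * uc = 2 * 1.224 = 2.448
guard band g = w * U = 1.0 * 2.448 = 2.448
AL = USL - g = 70.97 - 2.448
AL = 68.5220

68.5220


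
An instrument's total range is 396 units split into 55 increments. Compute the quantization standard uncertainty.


resolution = range / divisions
resolution = 396 / 55 = 7.2
u_res = resolution / (2*sqrt(3))
u_res = 7.2 / 3.4641016
u_res = 2.0785

2.0785


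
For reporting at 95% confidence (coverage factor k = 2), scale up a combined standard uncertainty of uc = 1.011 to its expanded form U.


U = k * uc
U = 2 * 1.011
U = 2.0220

2.0220


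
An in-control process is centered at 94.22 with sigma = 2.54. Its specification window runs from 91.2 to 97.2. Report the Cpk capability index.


Cpu = (USL - mean) / (3*sigma) = (97.2 - 94.22) / (3*2.54) = 0.3911
Cpl = (mean - LSL) / (3*sigma) = (94.22 - 91.2) / (3*2.54) = 0.3963
Cpk = min(Cpu, Cpl) = 0.3911

0.3911


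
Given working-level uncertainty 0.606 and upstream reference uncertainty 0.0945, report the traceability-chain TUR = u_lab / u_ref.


TUR = u_lab / u_ref
= 0.606 / 0.0945
= 6.4127

6.4127


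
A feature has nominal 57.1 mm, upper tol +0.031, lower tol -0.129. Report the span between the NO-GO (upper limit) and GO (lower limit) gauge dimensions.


GO = nominal - lower_tol (smallest hole = maximum material condition)
GO = 57.1 - 0.129 = 56.971
NO-GO = nominal + upper_tol (largest hole = least material condition)
NO-GO = 57.1 + 0.031 = 57.131
spread = NO-GO - GO = 57.131 - 56.971 = 0.1600

0.1600


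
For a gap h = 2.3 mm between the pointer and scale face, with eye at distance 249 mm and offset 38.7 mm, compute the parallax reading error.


error = h * offset / d
= 2.3 * 38.7 / 249
= 0.3575

0.3575


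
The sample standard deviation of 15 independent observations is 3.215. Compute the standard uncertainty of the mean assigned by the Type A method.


u_A = s / sqrt(n)
u_A = 3.215 / sqrt(15)
u_A = 3.215 / 3.8729833
u_A = 0.8301

0.8301


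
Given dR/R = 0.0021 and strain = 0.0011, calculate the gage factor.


GF = (dR/R) / epsilon
= 0.0021 / 0.0011
= 1.9091

1.9091


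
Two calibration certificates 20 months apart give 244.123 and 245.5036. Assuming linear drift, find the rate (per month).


rate = (v2 - v1) / months
= (245.5036 - 244.123) / 20
= 1.3806 / 20
= 0.0690

0.0690


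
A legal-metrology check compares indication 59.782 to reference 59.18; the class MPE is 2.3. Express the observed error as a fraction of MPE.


e = indication - reference = 59.782 - 59.18 = 0.6020
|e| = 0.6020
ratio = |e| / MPE = 0.6020 / 2.3
ratio = 0.2617

0.2617


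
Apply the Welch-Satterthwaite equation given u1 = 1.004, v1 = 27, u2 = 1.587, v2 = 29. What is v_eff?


uc = sqrt(u1^2 + u2^2) = sqrt(1.004^2 + 1.587^2) = 1.8779204
v_eff = uc^4 / (u1^4/v1 + u2^4/v2)
= 1.8779204^4 / (1.004^4/27 + 1.587^4/29)
= 12.436802 / 0.25636388
v_eff = 48.5123

48.5123


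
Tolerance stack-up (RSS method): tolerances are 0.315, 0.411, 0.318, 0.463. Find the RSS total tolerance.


RSS = sqrt(0.315^2 + 0.411^2 + 0.318^2 + 0.463^2)
= sqrt(0.583639)
= 0.7640

0.7640


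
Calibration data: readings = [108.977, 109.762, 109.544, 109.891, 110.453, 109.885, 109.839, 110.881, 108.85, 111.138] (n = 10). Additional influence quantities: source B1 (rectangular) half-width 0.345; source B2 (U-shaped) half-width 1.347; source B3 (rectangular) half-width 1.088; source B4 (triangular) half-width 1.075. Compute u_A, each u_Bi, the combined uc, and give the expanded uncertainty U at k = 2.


mean = (108.977 + 109.762 + 109.544 + 109.891 + 110.453 + 109.885 + 109.839 + 110.881 + 108.85 + 111.138) / 10 = 109.922
s = sqrt(sum((x - mean)^2)/(n-1)) = 0.7378806
u_A = s / sqrt(n) = 0.7378806 / sqrt(10) = 0.23333833
u_B1 = 0.345 / sqrt(3) = 0.19918584
u_B2 = 1.347 / sqrt(2) = 0.95247283
u_B3 = 1.088 / sqrt(3) = 0.62815709
u_B4 = 1.075 / sqrt(6) = 0.43886691
uc = sqrt(0.23333833^2 + 0.19918584^2 + 0.95247283^2 + 0.62815709^2 + 0.43886691^2) = 1.2603618
U = k * uc = 2 * 1.2603618
U = 2.5207

2.5207


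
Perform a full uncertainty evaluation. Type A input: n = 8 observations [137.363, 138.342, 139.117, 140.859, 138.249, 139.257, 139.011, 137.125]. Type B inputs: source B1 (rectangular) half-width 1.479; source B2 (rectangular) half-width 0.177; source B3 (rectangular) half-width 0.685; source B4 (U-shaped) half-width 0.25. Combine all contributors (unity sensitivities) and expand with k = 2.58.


mean = (137.363 + 138.342 + 139.117 + 140.859 + 138.249 + 139.257 + 139.011 + 137.125) / 8 = 138.665375
s = sqrt(sum((x - mean)^2)/(n-1)) = 1.1851647
u_A = s / sqrt(n) = 1.1851647 / sqrt(8) = 0.419019
u_B1 = 1.479 / sqrt(3) = 0.85390105
u_B2 = 0.177 / sqrt(3) = 0.102191
u_B3 = 0.685 / sqrt(3) = 0.39548493
u_B4 = 0.25 / sqrt(2) = 0.1767767
uc = sqrt(0.419019^2 + 0.85390105^2 + 0.102191^2 + 0.39548493^2 + 0.1767767^2) = 1.0501549
U = k * uc = 2.58 * 1.0501549
U = 2.7094

2.7094


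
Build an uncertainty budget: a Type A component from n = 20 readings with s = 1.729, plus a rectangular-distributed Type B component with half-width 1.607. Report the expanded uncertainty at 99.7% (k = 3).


u_A = s / sqrt(n) = 1.729 / sqrt(20) = 0.38661615
u_B = half_width / sqrt(3) = 1.607 / sqrt(3) = 0.92780188
uc = sqrt(u_A^2 + u_B^2) = sqrt(0.38661615^2 + 0.92780188^2) = 1.005131
U = k * uc = 3 * 1.005131
U = 3.0154

3.0154


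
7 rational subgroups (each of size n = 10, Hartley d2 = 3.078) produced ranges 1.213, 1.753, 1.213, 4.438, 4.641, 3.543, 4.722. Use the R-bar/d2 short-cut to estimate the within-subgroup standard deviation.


R_bar = (1.213 + 1.753 + 1.213 + 4.438 + 4.641 + 3.543 + 4.722) / 7
R_bar = 21.523 / 7 = 3.0747143
sigma_hat = R_bar / d2 = 3.0747143 / 3.078 = 0.9989

0.9989


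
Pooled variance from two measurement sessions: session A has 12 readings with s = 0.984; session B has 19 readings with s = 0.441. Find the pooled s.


s_p = sqrt(((n1-1)*s1^2 + (n2-1)*s2^2) / (n1+n2-2))
numerator = (12-1)*0.984^2 + (19-1)*0.441^2 = 10.650816 + 3.500658 = 14.151474
denominator = 12 + 19 - 2 = 29
s_p^2 = 14.151474 / 29 = 0.48798186
s_p = sqrt(0.48798186) = 0.6986

0.6986


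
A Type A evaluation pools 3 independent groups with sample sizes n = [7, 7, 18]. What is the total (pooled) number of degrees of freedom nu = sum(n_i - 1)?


nu = sum_i (n_i - 1)
nu = ((7 - 1) + (7 - 1) + (18 - 1))
nu = 6 + 6 + 17
nu = 29

29


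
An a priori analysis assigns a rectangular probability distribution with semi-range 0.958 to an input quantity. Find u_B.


u_B = half_width / sqrt(3)
u_B = 0.958 / 1.7320508
u_B = 0.5531

0.5531


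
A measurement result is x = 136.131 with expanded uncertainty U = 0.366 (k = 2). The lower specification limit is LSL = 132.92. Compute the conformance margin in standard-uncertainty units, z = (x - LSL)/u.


u = U / k = 0.366 / 2 = 0.183
margin = |LSL - x| = |132.92 - 136.131| = 3.211
z = margin / u = 3.211 / 0.183
z = 17.5464

17.5464


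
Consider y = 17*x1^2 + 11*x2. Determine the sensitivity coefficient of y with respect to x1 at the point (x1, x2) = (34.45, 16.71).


y = 17*x1^2 + 11*x2
dy/dx1 = 2*17*x1
Evaluate at x1 = 34.45: c1 = 34 * 34.45
c1 = 1171.3000

1171.3000


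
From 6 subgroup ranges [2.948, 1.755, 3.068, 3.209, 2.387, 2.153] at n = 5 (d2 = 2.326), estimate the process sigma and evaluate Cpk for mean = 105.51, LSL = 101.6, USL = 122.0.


R_bar = (2.948 + 1.755 + 3.068 + 3.209 + 2.387 + 2.153) / 6 = 2.5866667
sigma = R_bar / d2 = 2.5866667 / 2.326 = 1.1120665
Cp = (USL - LSL)/(6*sigma) = (122.0 - 101.6)/(6*1.1120665) = 3.0574
Cpu = (122.0 - 105.51)/(3*1.1120665) = 4.9427
Cpl = (105.51 - 101.6)/(3*1.1120665) = 1.1720
Cpk = min(Cpu, Cpl) = 1.1720

1.1720


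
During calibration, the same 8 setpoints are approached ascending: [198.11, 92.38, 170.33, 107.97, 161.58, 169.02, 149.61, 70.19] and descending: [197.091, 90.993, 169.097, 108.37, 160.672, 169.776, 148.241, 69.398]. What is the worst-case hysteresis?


|198.11 - 197.091| = 1.0190
|92.38 - 90.993| = 1.3870
|170.33 - 169.097| = 1.2330
|107.97 - 108.37| = 0.4000
|161.58 - 160.672| = 0.9080
|169.02 - 169.776| = 0.7560
|149.61 - 148.241| = 1.3690
|70.19 - 69.398| = 0.7920
hysteresis = max(diffs) = 1.3870

1.3870


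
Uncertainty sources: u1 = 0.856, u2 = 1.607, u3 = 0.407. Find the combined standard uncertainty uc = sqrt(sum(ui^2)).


uc = sqrt(0.856^2 + 1.607^2 + 0.407^2)
uc = sqrt(3.480834)
uc = 1.8657

1.8657


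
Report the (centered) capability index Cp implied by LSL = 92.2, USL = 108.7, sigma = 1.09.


Cp = (USL - LSL) / (6 * sigma)
= (108.7 - 92.2) / (6 * 1.09)
= 16.5000 / 6.5400
= 2.5229

2.5229


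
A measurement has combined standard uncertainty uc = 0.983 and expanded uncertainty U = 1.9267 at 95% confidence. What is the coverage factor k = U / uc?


k = U / uc
k = 1.9267 / 0.983
k = 1.96

1.96


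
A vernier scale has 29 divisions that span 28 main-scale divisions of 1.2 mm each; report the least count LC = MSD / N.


LC = MSD / n_div
= 1.2 / 29
= 0.0414

0.0414


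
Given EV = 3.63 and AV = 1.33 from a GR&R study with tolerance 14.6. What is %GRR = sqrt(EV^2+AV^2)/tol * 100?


GRR = sqrt(EV^2 + AV^2) = sqrt(3.63^2 + 1.33^2) = 3.8659798
%GRR = GRR / tol * 100 = 3.8659798 / 14.6 * 100
%GRR = 26.4793

26.4793


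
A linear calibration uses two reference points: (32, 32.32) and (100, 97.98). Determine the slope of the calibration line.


slope = (y2 - y1) / (x2 - x1)
= (97.98 - 32.32) / (100 - 32)
= 65.6600 / 68
= 0.9656

0.9656


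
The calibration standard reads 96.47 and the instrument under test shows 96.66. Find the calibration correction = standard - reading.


Correction = standard - reading
= 96.47 - 96.66
= -0.1900

-0.1900


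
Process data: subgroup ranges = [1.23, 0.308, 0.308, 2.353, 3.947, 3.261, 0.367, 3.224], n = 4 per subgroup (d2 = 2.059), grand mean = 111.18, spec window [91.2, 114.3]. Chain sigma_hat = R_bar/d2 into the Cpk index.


R_bar = (1.23 + 0.308 + 0.308 + 2.353 + 3.947 + 3.261 + 0.367 + 3.224) / 8 = 1.87475
sigma = R_bar / d2 = 1.87475 / 2.059 = 0.91051481
Cp = (USL - LSL)/(6*sigma) = (114.3 - 91.2)/(6*0.91051481) = 4.2284
Cpu = (114.3 - 111.18)/(3*0.91051481) = 1.1422
Cpl = (111.18 - 91.2)/(3*0.91051481) = 7.3145
Cpk = min(Cpu, Cpl) = 1.1422

1.1422


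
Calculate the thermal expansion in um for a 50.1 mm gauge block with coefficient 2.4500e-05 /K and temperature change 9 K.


dL = L * alpha * dT
= 50.1 * 2.4500e-05 * 9
= 0.0110470 mm
dL_um = 0.0110470 * 1000 = 11.0470 um

11.0470


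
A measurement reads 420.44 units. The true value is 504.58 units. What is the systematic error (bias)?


Systematic error = measured - true
= 420.44 - 504.58
= -84.1400

-84.1400


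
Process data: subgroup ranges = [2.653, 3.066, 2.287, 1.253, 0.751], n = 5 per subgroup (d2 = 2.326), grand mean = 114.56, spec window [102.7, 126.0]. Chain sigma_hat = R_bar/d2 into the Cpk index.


R_bar = (2.653 + 3.066 + 2.287 + 1.253 + 0.751) / 5 = 2.002
sigma = R_bar / d2 = 2.002 / 2.326 = 0.86070507
Cp = (USL - LSL)/(6*sigma) = (126.0 - 102.7)/(6*0.86070507) = 4.5118
Cpu = (126.0 - 114.56)/(3*0.86070507) = 4.4305
Cpl = (114.56 - 102.7)/(3*0.86070507) = 4.5931
Cpk = min(Cpu, Cpl) = 4.4305

4.4305


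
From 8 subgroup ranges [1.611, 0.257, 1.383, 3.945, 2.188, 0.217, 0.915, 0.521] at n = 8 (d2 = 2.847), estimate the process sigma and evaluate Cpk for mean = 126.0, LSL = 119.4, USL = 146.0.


R_bar = (1.611 + 0.257 + 1.383 + 3.945 + 2.188 + 0.217 + 0.915 + 0.521) / 8 = 1.379625
sigma = R_bar / d2 = 1.379625 / 2.847 = 0.48458904
Cp = (USL - LSL)/(6*sigma) = (146.0 - 119.4)/(6*0.48458904) = 9.1486
Cpu = (146.0 - 126.0)/(3*0.48458904) = 13.7574
Cpl = (126.0 - 119.4)/(3*0.48458904) = 4.5399
Cpk = min(Cpu, Cpl) = 4.5399

4.5399


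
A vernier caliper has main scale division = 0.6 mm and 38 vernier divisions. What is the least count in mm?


LC = MSD / n_div
= 0.6 / 38
= 0.0158

0.0158


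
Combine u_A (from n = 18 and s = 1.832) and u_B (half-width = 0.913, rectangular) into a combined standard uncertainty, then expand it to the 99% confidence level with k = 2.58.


u_A = s / sqrt(n) = 1.832 / sqrt(18) = 0.43180654
u_B = half_width / sqrt(3) = 0.913 / sqrt(3) = 0.5271208
uc = sqrt(u_A^2 + u_B^2) = sqrt(0.43180654^2 + 0.5271208^2) = 0.68140533
U = k * uc = 2.58 * 0.68140533
U = 1.7580

1.7580


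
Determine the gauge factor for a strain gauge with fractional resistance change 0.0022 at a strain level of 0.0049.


GF = (dR/R) / epsilon
= 0.0022 / 0.0049
= 0.4490

0.4490


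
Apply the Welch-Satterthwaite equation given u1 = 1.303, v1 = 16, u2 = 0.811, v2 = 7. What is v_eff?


uc = sqrt(u1^2 + u2^2) = sqrt(1.303^2 + 0.811^2) = 1.5347736
v_eff = uc^4 / (u1^4/v1 + u2^4/v2)
= 1.5347736^4 / (1.303^4/16 + 0.811^4/7)
= 5.5485216 / 0.24195927
v_eff = 22.9316

22.9316


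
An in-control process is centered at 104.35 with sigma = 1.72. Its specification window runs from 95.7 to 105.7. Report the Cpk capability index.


Cpu = (USL - mean) / (3*sigma) = (105.7 - 104.35) / (3*1.72) = 0.2616
Cpl = (mean - LSL) / (3*sigma) = (104.35 - 95.7) / (3*1.72) = 1.6764
Cpk = min(Cpu, Cpl) = 0.2616

0.2616


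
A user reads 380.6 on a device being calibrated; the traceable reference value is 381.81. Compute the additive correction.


Correction = standard - reading
= 381.81 - 380.6
= 1.2100

1.2100


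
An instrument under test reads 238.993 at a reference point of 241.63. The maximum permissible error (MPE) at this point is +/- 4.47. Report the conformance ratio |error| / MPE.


e = indication - reference = 238.993 - 241.63 = -2.6370
|e| = 2.6370
ratio = |e| / MPE = 2.6370 / 4.47
ratio = 0.5899

0.5899


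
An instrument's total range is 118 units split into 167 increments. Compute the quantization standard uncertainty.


resolution = range / divisions
resolution = 118 / 167 = 0.70658683
u_res = resolution / (2*sqrt(3))
u_res = 0.70658683 / 3.4641016
u_res = 0.2040

0.2040


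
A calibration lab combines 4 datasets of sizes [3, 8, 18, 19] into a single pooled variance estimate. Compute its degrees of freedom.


nu = sum_i (n_i - 1)
nu = ((3 - 1) + (8 - 1) + (18 - 1) + (19 - 1))
nu = 2 + 7 + 17 + 18
nu = 44

44


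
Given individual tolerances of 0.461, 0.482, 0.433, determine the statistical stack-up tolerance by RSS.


RSS = sqrt(0.461^2 + 0.482^2 + 0.433^2)
= sqrt(0.632334)
= 0.7952

0.7952


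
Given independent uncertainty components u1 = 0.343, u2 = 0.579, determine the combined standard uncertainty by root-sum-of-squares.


uc = sqrt(0.343^2 + 0.579^2)
uc = sqrt(0.45289)
uc = 0.6730

0.6730


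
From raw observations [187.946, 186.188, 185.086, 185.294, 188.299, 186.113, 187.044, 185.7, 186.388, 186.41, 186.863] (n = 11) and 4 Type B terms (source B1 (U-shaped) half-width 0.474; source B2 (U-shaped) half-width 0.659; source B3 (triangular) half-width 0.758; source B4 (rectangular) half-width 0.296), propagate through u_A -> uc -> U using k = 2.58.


mean = (187.946 + 186.188 + 185.086 + 185.294 + 188.299 + 186.113 + 187.044 + 185.7 + 186.388 + 186.41 + 186.863) / 11 = 186.4846364
s = sqrt(sum((x - mean)^2)/(n-1)) = 1.0056846
u_A = s / sqrt(n) = 1.0056846 / sqrt(11) = 0.30322532
u_B1 = 0.474 / sqrt(2) = 0.33516861
u_B2 = 0.659 / sqrt(2) = 0.46598337
u_B3 = 0.758 / sqrt(6) = 0.3094522
u_B4 = 0.296 / sqrt(3) = 0.17089568
uc = sqrt(0.30322532^2 + 0.33516861^2 + 0.46598337^2 + 0.3094522^2 + 0.17089568^2) = 0.73918204
U = k * uc = 2.58 * 0.73918204
U = 1.9071

1.9071


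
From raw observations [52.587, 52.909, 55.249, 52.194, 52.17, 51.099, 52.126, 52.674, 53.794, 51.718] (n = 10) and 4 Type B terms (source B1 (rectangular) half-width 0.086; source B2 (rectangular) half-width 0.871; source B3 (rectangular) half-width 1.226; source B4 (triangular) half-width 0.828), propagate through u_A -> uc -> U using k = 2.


mean = (52.587 + 52.909 + 55.249 + 52.194 + 52.17 + 51.099 + 52.126 + 52.674 + 53.794 + 51.718) / 10 = 52.652
s = sqrt(sum((x - mean)^2)/(n-1)) = 1.1605679
u_A = s / sqrt(n) = 1.1605679 / sqrt(10) = 0.36700379
u_B1 = 0.086 / sqrt(3) = 0.049652123
u_B2 = 0.871 / sqrt(3) = 0.50287208
u_B3 = 1.226 / sqrt(3) = 0.70783143
u_B4 = 0.828 / sqrt(6) = 0.33802958
uc = sqrt(0.36700379^2 + 0.049652123^2 + 0.50287208^2 + 0.70783143^2 + 0.33802958^2) = 1.0026598
U = k * uc = 2 * 1.0026598
U = 2.0053

2.0053


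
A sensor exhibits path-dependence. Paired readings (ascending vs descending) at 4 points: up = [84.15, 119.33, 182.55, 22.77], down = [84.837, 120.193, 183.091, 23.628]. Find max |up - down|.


|84.15 - 84.837| = 0.6870
|119.33 - 120.193| = 0.8630
|182.55 - 183.091| = 0.5410
|22.77 - 23.628| = 0.8580
hysteresis = max(diffs) = 0.8630

0.8630


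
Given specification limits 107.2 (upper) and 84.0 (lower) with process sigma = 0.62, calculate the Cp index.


Cp = (USL - LSL) / (6 * sigma)
= (107.2 - 84.0) / (6 * 0.62)
= 23.2000 / 3.7200
= 6.2366

6.2366


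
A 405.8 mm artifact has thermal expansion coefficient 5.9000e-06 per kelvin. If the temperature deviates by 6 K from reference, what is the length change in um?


dL = L * alpha * dT
= 405.8 * 5.9000e-06 * 6
= 0.0143653 mm
dL_um = 0.0143653 * 1000 = 14.3653 um

14.3653


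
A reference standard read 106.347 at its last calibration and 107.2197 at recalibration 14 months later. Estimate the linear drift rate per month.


rate = (v2 - v1) / months
= (107.2197 - 106.347) / 14
= 0.8727 / 14
= 0.0623

0.0623


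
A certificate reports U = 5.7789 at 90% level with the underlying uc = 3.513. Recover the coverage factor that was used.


k = U / uc
k = 5.7789 / 3.513
k = 1.645

1.645


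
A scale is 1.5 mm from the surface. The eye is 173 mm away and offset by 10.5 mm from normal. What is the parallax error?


error = h * offset / d
= 1.5 * 10.5 / 173
= 0.0910

0.0910


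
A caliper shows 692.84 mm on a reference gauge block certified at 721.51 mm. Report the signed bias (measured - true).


Systematic error = measured - true
= 692.84 - 721.51
= -28.6700

-28.6700


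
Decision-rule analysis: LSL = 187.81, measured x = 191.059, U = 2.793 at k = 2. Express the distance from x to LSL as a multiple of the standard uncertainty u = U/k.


u = U / k = 2.793 / 2 = 1.3965
margin = |LSL - x| = |187.81 - 191.059| = 3.249
z = margin / u = 3.249 / 1.3965
z = 2.3265

2.3265


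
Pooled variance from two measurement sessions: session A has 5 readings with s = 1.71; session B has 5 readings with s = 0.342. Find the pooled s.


s_p = sqrt(((n1-1)*s1^2 + (n2-1)*s2^2) / (n1+n2-2))
numerator = (5-1)*1.71^2 + (5-1)*0.342^2 = 11.6964 + 0.467856 = 12.164256
denominator = 5 + 5 - 2 = 8
s_p^2 = 12.164256 / 8 = 1.520532
s_p = sqrt(1.520532) = 1.2331

1.2331


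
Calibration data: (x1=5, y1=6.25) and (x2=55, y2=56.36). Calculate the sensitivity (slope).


slope = (y2 - y1) / (x2 - x1)
= (56.36 - 6.25) / (55 - 5)
= 50.1100 / 50
= 1.0022

1.0022


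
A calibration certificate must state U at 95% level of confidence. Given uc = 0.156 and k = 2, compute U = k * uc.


U = k * uc
U = 2 * 0.156
U = 0.3120

0.3120


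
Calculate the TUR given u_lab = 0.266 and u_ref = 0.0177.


TUR = u_lab / u_ref
= 0.266 / 0.0177
= 15.0282

15.0282


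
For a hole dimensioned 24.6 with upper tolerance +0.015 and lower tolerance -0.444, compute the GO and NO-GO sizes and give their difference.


GO = nominal - lower_tol (smallest hole = maximum material condition)
GO = 24.6 - 0.444 = 24.156
NO-GO = nominal + upper_tol (largest hole = least material condition)
NO-GO = 24.6 + 0.015 = 24.615
spread = NO-GO - GO = 24.615 - 24.156 = 0.4590

0.4590


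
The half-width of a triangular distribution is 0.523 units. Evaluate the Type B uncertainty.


u_B = half_width / sqrt(6)
u_B = 0.523 / 2.4494897
u_B = 0.2135

0.2135


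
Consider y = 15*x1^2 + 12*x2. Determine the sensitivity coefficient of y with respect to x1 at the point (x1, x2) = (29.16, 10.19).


y = 15*x1^2 + 12*x2
dy/dx1 = 2*15*x1
Evaluate at x1 = 29.16: c1 = 30 * 29.16
c1 = 874.8000

874.8000


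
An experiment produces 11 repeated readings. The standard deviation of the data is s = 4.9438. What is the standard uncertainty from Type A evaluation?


u_A = s / sqrt(n)
u_A = 4.9438 / sqrt(11)
u_A = 4.9438 / 3.3166248
u_A = 1.4906

1.4906


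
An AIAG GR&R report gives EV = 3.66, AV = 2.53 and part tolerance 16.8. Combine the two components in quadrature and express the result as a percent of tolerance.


GRR = sqrt(EV^2 + AV^2) = sqrt(3.66^2 + 2.53^2) = 4.4493258
%GRR = GRR / tol * 100 = 4.4493258 / 16.8 * 100
%GRR = 26.4841

26.4841


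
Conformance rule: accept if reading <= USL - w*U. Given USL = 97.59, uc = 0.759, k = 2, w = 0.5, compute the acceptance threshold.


U = k * uc = 2 * 0.759 = 1.518
guard band g = w * U = 0.5 * 1.518 = 0.759
AL = USL - g = 97.59 - 0.759
AL = 96.8310

96.8310


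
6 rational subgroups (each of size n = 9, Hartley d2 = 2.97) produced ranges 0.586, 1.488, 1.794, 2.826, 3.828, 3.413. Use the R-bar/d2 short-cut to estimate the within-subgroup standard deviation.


R_bar = (0.586 + 1.488 + 1.794 + 2.826 + 3.828 + 3.413) / 6
R_bar = 13.935 / 6 = 2.3225
sigma_hat = R_bar / d2 = 2.3225 / 2.97 = 0.7820

0.7820


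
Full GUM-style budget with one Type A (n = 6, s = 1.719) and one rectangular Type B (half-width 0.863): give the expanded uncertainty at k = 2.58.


u_A = s / sqrt(n) = 1.719 / sqrt(6) = 0.70177881
u_B = half_width / sqrt(3) = 0.863 / sqrt(3) = 0.49825328
uc = sqrt(u_A^2 + u_B^2) = sqrt(0.70177881^2 + 0.49825328^2) = 0.86066825
U = k * uc = 2.58 * 0.86066825
U = 2.2205

2.2205


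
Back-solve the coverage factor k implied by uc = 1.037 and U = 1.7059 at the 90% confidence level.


k = U / uc
k = 1.7059 / 1.037
k = 1.645

1.645


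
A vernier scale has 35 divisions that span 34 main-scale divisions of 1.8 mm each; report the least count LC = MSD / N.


LC = MSD / n_div
= 1.8 / 35
= 0.0514

0.0514


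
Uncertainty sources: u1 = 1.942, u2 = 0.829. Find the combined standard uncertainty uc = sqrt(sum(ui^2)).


uc = sqrt(1.942^2 + 0.829^2)
uc = sqrt(4.458605)
uc = 2.1115

2.1115


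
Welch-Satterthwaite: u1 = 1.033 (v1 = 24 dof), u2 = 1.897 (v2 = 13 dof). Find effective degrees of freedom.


uc = sqrt(u1^2 + u2^2) = sqrt(1.033^2 + 1.897^2) = 2.1600227
v_eff = uc^4 / (u1^4/v1 + u2^4/v2)
= 2.1600227^4 / (1.033^4/24 + 1.897^4/13)
= 21.768738 / 1.0435978
v_eff = 20.8593

20.8593


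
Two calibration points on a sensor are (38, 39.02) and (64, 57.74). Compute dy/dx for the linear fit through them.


slope = (y2 - y1) / (x2 - x1)
= (57.74 - 39.02) / (64 - 38)
= 18.7200 / 26
= 0.7200

0.7200


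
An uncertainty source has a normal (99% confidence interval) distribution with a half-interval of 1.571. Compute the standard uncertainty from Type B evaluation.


u_B = half_width / 2.576
u_B = 1.571 / 2.576
u_B = 0.6099

0.6099


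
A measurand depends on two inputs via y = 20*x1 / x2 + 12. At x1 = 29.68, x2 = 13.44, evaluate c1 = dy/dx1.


y = 20*x1 / x2 + 12
dy/dx1 = 20/x2
Evaluate at x2 = 13.44: c1 = 20 / 13.44
c1 = 1.4881

1.4881


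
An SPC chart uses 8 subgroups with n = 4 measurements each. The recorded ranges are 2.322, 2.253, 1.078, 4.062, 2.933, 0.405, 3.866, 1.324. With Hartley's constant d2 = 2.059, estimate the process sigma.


R_bar = (2.322 + 2.253 + 1.078 + 4.062 + 2.933 + 0.405 + 3.866 + 1.324) / 8
R_bar = 18.243 / 8 = 2.280375
sigma_hat = R_bar / d2 = 2.280375 / 2.059 = 1.1075

1.1075


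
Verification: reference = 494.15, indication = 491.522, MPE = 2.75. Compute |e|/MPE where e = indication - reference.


e = indication - reference = 491.522 - 494.15 = -2.6280
|e| = 2.6280
ratio = |e| / MPE = 2.6280 / 2.75
ratio = 0.9556

0.9556


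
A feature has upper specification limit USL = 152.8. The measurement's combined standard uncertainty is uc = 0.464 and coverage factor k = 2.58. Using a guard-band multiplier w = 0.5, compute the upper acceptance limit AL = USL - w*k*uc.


U = k * uc = 2.58 * 0.464 = 1.19712
guard band g = w * U = 0.5 * 1.19712 = 0.59856
AL = USL - g = 152.8 - 0.59856
AL = 152.2014

152.2014


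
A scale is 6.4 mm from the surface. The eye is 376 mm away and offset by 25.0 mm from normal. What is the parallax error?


error = h * offset / d
= 6.4 * 25.0 / 376
= 0.4255

0.4255


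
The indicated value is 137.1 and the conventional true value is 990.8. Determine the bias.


Systematic error = measured - true
= 137.1 - 990.8
= -853.7000

-853.7000


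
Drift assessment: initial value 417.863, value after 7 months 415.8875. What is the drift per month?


rate = (v2 - v1) / months
= (415.8875 - 417.863) / 7
= -1.9755 / 7
= -0.2822

-0.2822


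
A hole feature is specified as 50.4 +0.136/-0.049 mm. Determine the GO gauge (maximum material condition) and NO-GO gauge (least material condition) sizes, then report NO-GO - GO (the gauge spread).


GO = nominal - lower_tol (smallest hole = maximum material condition)
GO = 50.4 - 0.049 = 50.351
NO-GO = nominal + upper_tol (largest hole = least material condition)
NO-GO = 50.4 + 0.136 = 50.536
spread = NO-GO - GO = 50.536 - 50.351 = 0.1850

0.1850


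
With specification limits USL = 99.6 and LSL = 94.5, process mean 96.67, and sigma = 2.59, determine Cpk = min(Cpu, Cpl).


Cpu = (USL - mean) / (3*sigma) = (99.6 - 96.67) / (3*2.59) = 0.3771
Cpl = (mean - LSL) / (3*sigma) = (96.67 - 94.5) / (3*2.59) = 0.2793
Cpk = min(Cpu, Cpl) = 0.2793

0.2793


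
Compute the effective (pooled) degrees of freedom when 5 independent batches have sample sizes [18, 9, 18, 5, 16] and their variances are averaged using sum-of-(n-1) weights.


nu = sum_i (n_i - 1)
nu = ((18 - 1) + (9 - 1) + (18 - 1) + (5 - 1) + (16 - 1))
nu = 17 + 8 + 17 + 4 + 15
nu = 61

61


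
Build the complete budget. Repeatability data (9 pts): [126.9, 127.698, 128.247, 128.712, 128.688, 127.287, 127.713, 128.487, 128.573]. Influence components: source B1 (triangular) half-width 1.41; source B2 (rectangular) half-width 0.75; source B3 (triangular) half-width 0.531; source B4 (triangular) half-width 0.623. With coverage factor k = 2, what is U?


mean = (126.9 + 127.698 + 128.247 + 128.712 + 128.688 + 127.287 + 127.713 + 128.487 + 128.573) / 9 = 128.0338889
s = sqrt(sum((x - mean)^2)/(n-1)) = 0.66034091
u_A = s / sqrt(n) = 0.66034091 / sqrt(9) = 0.22011364
u_B1 = 1.41 / sqrt(6) = 0.57563009
u_B2 = 0.75 / sqrt(3) = 0.4330127
u_B3 = 0.531 / sqrt(6) = 0.21677984
u_B4 = 0.623 / sqrt(6) = 0.25433868
uc = sqrt(0.22011364^2 + 0.57563009^2 + 0.4330127^2 + 0.21677984^2 + 0.25433868^2) = 0.82400344
U = k * uc = 2 * 0.82400344
U = 1.6480

1.6480


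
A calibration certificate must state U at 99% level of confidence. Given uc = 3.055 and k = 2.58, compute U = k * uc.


U = k * uc
U = 2.58 * 3.055
U = 7.8819

7.8819


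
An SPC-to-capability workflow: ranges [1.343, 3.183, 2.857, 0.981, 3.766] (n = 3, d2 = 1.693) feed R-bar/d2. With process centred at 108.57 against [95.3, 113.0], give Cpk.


R_bar = (1.343 + 3.183 + 2.857 + 0.981 + 3.766) / 5 = 2.426
sigma = R_bar / d2 = 2.426 / 1.693 = 1.4329592
Cp = (USL - LSL)/(6*sigma) = (113.0 - 95.3)/(6*1.4329592) = 2.0587
Cpu = (113.0 - 108.57)/(3*1.4329592) = 1.0305
Cpl = (108.57 - 95.3)/(3*1.4329592) = 3.0869
Cpk = min(Cpu, Cpl) = 1.0305

1.0305


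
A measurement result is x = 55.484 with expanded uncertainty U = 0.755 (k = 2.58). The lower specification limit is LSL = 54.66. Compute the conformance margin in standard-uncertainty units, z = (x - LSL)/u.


u = U / k = 0.755 / 2.58 = 0.29263566
margin = |LSL - x| = |54.66 - 55.484| = 0.824
z = margin / u = 0.824 / 0.29263566
z = 2.8158

2.8158


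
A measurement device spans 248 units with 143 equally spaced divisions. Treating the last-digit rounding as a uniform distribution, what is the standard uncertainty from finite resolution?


resolution = range / divisions
resolution = 248 / 143 = 1.7342657
u_res = resolution / (2*sqrt(3))
u_res = 1.7342657 / 3.4641016
u_res = 0.5006

0.5006


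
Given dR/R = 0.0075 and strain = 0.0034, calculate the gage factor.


GF = (dR/R) / epsilon
= 0.0075 / 0.0034
= 2.2059

2.2059


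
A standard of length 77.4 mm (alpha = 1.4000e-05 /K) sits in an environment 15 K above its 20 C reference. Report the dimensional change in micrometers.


dL = L * alpha * dT
= 77.4 * 1.4000e-05 * 15
= 0.0162540 mm
dL_um = 0.0162540 * 1000 = 16.2540 um

16.2540


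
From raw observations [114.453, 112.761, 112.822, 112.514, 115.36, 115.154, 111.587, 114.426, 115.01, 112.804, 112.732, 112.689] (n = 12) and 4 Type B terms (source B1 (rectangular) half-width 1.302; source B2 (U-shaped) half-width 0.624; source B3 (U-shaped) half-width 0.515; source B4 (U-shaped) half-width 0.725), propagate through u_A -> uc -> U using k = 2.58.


mean = (114.453 + 112.761 + 112.822 + 112.514 + 115.36 + 115.154 + 111.587 + 114.426 + 115.01 + 112.804 + 112.732 + 112.689) / 12 = 113.526
s = sqrt(sum((x - mean)^2)/(n-1)) = 1.2650016
u_A = s / sqrt(n) = 1.2650016 / sqrt(12) = 0.36517451
u_B1 = 1.302 / sqrt(3) = 0.75171005
u_B2 = 0.624 / sqrt(2) = 0.44123463
u_B3 = 0.515 / sqrt(2) = 0.36415999
u_B4 = 0.725 / sqrt(2) = 0.51265242
uc = sqrt(0.36517451^2 + 0.75171005^2 + 0.44123463^2 + 0.36415999^2 + 0.51265242^2) = 1.1351359
U = k * uc = 2.58 * 1.1351359
U = 2.9287

2.9287


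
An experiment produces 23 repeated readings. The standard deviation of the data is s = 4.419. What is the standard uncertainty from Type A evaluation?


u_A = s / sqrt(n)
u_A = 4.419 / sqrt(23)
u_A = 4.419 / 4.7958315
u_A = 0.9214

0.9214


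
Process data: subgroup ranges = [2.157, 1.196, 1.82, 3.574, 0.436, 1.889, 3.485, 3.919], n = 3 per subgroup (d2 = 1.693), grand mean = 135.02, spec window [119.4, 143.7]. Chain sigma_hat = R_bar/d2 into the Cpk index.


R_bar = (2.157 + 1.196 + 1.82 + 3.574 + 0.436 + 1.889 + 3.485 + 3.919) / 8 = 2.3095
sigma = R_bar / d2 = 2.3095 / 1.693 = 1.3641465
Cp = (USL - LSL)/(6*sigma) = (143.7 - 119.4)/(6*1.3641465) = 2.9689
Cpu = (143.7 - 135.02)/(3*1.3641465) = 2.1210
Cpl = (135.02 - 119.4)/(3*1.3641465) = 3.8168
Cpk = min(Cpu, Cpl) = 2.1210

2.1210


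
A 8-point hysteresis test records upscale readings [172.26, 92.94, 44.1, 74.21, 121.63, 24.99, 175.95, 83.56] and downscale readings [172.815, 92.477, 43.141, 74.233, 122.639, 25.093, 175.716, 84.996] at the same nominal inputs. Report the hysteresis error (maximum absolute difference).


|172.26 - 172.815| = 0.5550
|92.94 - 92.477| = 0.4630
|44.1 - 43.141| = 0.9590
|74.21 - 74.233| = 0.0230
|121.63 - 122.639| = 1.0090
|24.99 - 25.093| = 0.1030
|175.95 - 175.716| = 0.2340
|83.56 - 84.996| = 1.4360
hysteresis = max(diffs) = 1.4360

1.4360


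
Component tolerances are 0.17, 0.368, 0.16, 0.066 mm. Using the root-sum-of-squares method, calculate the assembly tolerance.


RSS = sqrt(0.17^2 + 0.368^2 + 0.16^2 + 0.066^2)
= sqrt(0.19428)
= 0.4408

0.4408


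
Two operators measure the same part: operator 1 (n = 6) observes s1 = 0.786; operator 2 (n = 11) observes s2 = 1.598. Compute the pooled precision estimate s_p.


s_p = sqrt(((n1-1)*s1^2 + (n2-1)*s2^2) / (n1+n2-2))
numerator = (6-1)*0.786^2 + (11-1)*1.598^2 = 3.08898 + 25.53604 = 28.62502
denominator = 6 + 11 - 2 = 15
s_p^2 = 28.62502 / 15 = 1.9083347
s_p = sqrt(1.9083347) = 1.3814

1.3814


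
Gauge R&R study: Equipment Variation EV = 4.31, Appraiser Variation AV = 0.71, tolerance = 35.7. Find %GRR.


GRR = sqrt(EV^2 + AV^2) = sqrt(4.31^2 + 0.71^2) = 4.3680888
%GRR = GRR / tol * 100 = 4.3680888 / 35.7 * 100
%GRR = 12.2355

12.2355


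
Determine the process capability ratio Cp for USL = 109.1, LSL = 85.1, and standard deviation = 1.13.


Cp = (USL - LSL) / (6 * sigma)
= (109.1 - 85.1) / (6 * 1.13)
= 24.0000 / 6.7800
= 3.5398

3.5398


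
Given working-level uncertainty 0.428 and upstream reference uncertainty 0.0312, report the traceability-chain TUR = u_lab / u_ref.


TUR = u_lab / u_ref
= 0.428 / 0.0312
= 13.7179

13.7179


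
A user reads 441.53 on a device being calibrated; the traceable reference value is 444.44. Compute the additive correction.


Correction = standard - reading
= 444.44 - 441.53
= 2.9100

2.9100


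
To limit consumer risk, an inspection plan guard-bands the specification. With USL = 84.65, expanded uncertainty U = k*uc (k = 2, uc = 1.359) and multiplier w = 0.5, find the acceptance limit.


U = k * uc = 2 * 1.359 = 2.718
guard band g = w * U = 0.5 * 2.718 = 1.359
AL = USL - g = 84.65 - 1.359
AL = 83.2910

83.2910


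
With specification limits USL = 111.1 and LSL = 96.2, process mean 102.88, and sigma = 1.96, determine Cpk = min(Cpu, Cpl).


Cpu = (USL - mean) / (3*sigma) = (111.1 - 102.88) / (3*1.96) = 1.3980
Cpl = (mean - LSL) / (3*sigma) = (102.88 - 96.2) / (3*1.96) = 1.1361
Cpk = min(Cpu, Cpl) = 1.1361

1.1361


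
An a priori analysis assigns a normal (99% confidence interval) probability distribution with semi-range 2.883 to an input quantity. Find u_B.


u_B = half_width / 2.576
u_B = 2.883 / 2.576
u_B = 1.1192

1.1192


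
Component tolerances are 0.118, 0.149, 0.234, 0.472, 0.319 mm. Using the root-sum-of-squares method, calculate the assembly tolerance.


RSS = sqrt(0.118^2 + 0.149^2 + 0.234^2 + 0.472^2 + 0.319^2)
= sqrt(0.415426)
= 0.6445

0.6445


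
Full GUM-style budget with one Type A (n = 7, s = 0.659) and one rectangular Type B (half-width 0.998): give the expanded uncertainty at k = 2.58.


u_A = s / sqrt(n) = 0.659 / sqrt(7) = 0.24907859
u_B = half_width / sqrt(3) = 0.998 / sqrt(3) = 0.57619557
uc = sqrt(u_A^2 + u_B^2) = sqrt(0.24907859^2 + 0.57619557^2) = 0.62772723
U = k * uc = 2.58 * 0.62772723
U = 1.6195

1.6195


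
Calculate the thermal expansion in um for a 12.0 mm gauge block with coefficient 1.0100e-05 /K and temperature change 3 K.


dL = L * alpha * dT
= 12.0 * 1.0100e-05 * 3
= 3.6360000e-04 mm
dL_um = 3.6360000e-04 * 1000 = 0.3636 um

0.3636


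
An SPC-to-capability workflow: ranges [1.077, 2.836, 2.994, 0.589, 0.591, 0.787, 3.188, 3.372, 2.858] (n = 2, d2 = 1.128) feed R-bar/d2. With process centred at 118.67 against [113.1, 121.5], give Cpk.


R_bar = (1.077 + 2.836 + 2.994 + 0.589 + 0.591 + 0.787 + 3.188 + 3.372 + 2.858) / 9 = 2.0324444
sigma = R_bar / d2 = 2.0324444 / 1.128 = 1.8018124
Cp = (USL - LSL)/(6*sigma) = (121.5 - 113.1)/(6*1.8018124) = 0.7770
Cpu = (121.5 - 118.67)/(3*1.8018124) = 0.5235
Cpl = (118.67 - 113.1)/(3*1.8018124) = 1.0304
Cpk = min(Cpu, Cpl) = 0.5235

0.5235


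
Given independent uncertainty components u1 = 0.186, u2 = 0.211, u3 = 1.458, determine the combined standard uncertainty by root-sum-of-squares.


uc = sqrt(0.186^2 + 0.211^2 + 1.458^2)
uc = sqrt(2.204881)
uc = 1.4849

1.4849


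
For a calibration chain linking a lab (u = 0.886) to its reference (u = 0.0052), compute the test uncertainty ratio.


TUR = u_lab / u_ref
= 0.886 / 0.0052
= 170.3846

170.3846


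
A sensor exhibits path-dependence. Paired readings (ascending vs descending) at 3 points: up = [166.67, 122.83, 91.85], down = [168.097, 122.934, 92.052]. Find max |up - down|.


|166.67 - 168.097| = 1.4270
|122.83 - 122.934| = 0.1040
|91.85 - 92.052| = 0.2020
hysteresis = max(diffs) = 1.4270

1.4270


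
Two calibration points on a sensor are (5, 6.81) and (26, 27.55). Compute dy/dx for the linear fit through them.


slope = (y2 - y1) / (x2 - x1)
= (27.55 - 6.81) / (26 - 5)
= 20.7400 / 21
= 0.9876

0.9876


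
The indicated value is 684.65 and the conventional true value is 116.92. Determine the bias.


Systematic error = measured - true
= 684.65 - 116.92
= 567.7300

567.7300


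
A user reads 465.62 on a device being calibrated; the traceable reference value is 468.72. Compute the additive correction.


Correction = standard - reading
= 468.72 - 465.62
= 3.1000

3.1000


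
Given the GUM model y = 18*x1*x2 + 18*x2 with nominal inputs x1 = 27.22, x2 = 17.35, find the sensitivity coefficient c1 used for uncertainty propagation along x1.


y = 18*x1*x2 + 18*x2
dy/dx1 = 18*x2
Evaluate at x2 = 17.35: c1 = 18 * 17.35
c1 = 312.3000

312.3000


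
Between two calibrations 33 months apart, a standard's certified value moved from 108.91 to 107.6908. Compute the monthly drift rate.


rate = (v2 - v1) / months
= (107.6908 - 108.91) / 33
= -1.2192 / 33
= -0.0369

-0.0369


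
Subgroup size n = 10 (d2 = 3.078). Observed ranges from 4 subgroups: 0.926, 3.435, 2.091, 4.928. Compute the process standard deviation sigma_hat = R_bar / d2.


R_bar = (0.926 + 3.435 + 2.091 + 4.928) / 4
R_bar = 11.38 / 4 = 2.845
sigma_hat = R_bar / d2 = 2.845 / 3.078 = 0.9243

0.9243


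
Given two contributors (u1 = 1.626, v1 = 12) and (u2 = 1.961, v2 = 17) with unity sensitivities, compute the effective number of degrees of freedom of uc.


uc = sqrt(u1^2 + u2^2) = sqrt(1.626^2 + 1.961^2) = 2.5474295
v_eff = uc^4 / (u1^4/v1 + u2^4/v2)
= 2.5474295^4 / (1.626^4/12 + 1.961^4/17)
= 42.112274 / 1.4523909
v_eff = 28.9951

28.9951


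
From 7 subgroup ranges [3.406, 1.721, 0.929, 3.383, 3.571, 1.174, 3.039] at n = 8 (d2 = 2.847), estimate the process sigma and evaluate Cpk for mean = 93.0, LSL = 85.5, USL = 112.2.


R_bar = (3.406 + 1.721 + 0.929 + 3.383 + 3.571 + 1.174 + 3.039) / 7 = 2.4604286
sigma = R_bar / d2 = 2.4604286 / 2.847 = 0.86421798
Cp = (USL - LSL)/(6*sigma) = (112.2 - 85.5)/(6*0.86421798) = 5.1492
Cpu = (112.2 - 93.0)/(3*0.86421798) = 7.4055
Cpl = (93.0 - 85.5)/(3*0.86421798) = 2.8928
Cpk = min(Cpu, Cpl) = 2.8928

2.8928
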